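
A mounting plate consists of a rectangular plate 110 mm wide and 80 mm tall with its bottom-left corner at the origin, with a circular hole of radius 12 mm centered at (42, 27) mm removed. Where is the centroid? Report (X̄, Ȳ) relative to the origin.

plate: A = 110 × 80 = 8800.00, centroid at (55.00, 40.00).
hole: A = −π·12² = -452.39, centroid at (42.00, 27.00).
ΣA = 8347.61 mm²
ΣAX̄ = (8800.00)(55.00) + (-452.39)(42.00) = 464999.65 mm³
ΣAȲ = (8800.00)(40.00) + (-452.39)(27.00) = 339785.49 mm³
X̄ = 464999.65 / 8347.61 = 55.70 mm
Ȳ = 339785.49 / 8347.61 = 40.70 mm

X̄ = 55.70 mm, Ȳ = 40.70 mm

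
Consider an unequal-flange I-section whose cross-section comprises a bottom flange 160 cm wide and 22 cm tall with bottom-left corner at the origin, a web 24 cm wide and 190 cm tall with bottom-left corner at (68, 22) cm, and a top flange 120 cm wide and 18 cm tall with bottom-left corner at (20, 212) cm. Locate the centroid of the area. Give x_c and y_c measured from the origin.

Part | A | x̄ᵢ | ȳᵢ | A·x̄ᵢ | A·ȳᵢ
bottom flange | 3520.00 | 80.00 | 11.00 | 281600.00 | 38720.00
web | 4560.00 | 80.00 | 117.00 | 364800.00 | 533520.00
top flange | 2160.00 | 80.00 | 221.00 | 172800.00 | 477360.00
Σ | 10240.00 |  |  | 819200.00 | 1049600.00
x_c = 819200.00 / 10240.00 = 80.00 cm
y_c = 1049600.00 / 10240.00 = 102.50 cm

x_c = 80.00 cm, y_c = 102.50 cm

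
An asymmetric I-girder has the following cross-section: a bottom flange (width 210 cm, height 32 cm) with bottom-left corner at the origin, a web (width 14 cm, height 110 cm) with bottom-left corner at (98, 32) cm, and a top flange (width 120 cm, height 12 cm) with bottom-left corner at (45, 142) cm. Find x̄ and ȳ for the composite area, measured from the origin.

Part | A | x̄ᵢ | ȳᵢ | A·x̄ᵢ | A·ȳᵢ
bottom flange | 6720.00 | 105.00 | 16.00 | 705600.00 | 107520.00
web | 1540.00 | 105.00 | 87.00 | 161700.00 | 133980.00
top flange | 1440.00 | 105.00 | 148.00 | 151200.00 | 213120.00
Σ | 9700.00 |  |  | 1018500.00 | 454620.00
x̄ = 1018500.00 / 9700.00 = 105.00 cm
ȳ = 454620.00 / 9700.00 = 46.87 cm

x̄ = 105.00 cm, ȳ = 46.87 cm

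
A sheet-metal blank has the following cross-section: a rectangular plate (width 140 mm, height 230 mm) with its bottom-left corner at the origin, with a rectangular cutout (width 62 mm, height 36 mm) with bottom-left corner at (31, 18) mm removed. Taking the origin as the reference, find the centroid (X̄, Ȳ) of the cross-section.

X̄ = 70.60 mm, Ȳ = 120.88 mm

plate: A = 140 × 230 = 32200.00, centroid at (70.00, 115.00).
hole: A = −(62 × 36) = -2232.00, centroid at (62.00, 36.00).
ΣA = 29968.00 mm²
ΣAX̄ = (32200.00)(70.00) + (-2232.00)(62.00) = 2115616.00 mm³
ΣAȲ = (32200.00)(115.00) + (-2232.00)(36.00) = 3622648.00 mm³
X̄ = 2115616.00 / 29968.00 = 70.60 mm
Ȳ = 3622648.00 / 29968.00 = 120.88 mm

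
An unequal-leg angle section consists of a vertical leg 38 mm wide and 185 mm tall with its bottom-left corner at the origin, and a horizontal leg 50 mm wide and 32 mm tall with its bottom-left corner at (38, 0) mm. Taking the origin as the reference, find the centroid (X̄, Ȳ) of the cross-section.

X̄ = 27.16 mm, Ȳ = 78.32 mm

Part | A | x̄ᵢ | ȳᵢ | A·x̄ᵢ | A·ȳᵢ
vertical leg | 7030.00 | 19.00 | 92.50 | 133570.00 | 650275.00
horizontal leg | 1600.00 | 63.00 | 16.00 | 100800.00 | 25600.00
Σ | 8630.00 |  |  | 234370.00 | 675875.00
X̄ = 234370.00 / 8630.00 = 27.16 mm
Ȳ = 675875.00 / 8630.00 = 78.32 mm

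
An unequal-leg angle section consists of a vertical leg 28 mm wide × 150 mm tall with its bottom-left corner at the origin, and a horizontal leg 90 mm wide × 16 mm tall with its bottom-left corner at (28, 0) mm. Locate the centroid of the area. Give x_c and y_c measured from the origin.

vertical leg: A = 28 × 150 = 4200.00, centroid at (14.00, 75.00).
horizontal leg: A = 90 × 16 = 1440.00, centroid at (73.00, 8.00).
ΣA = 5640.00 mm²
ΣAx_c = (4200.00)(14.00) + (1440.00)(73.00) = 163920.00 mm³
ΣAy_c = (4200.00)(75.00) + (1440.00)(8.00) = 326520.00 mm³
x_c = 163920.00 / 5640.00 = 29.06 mm
y_c = 326520.00 / 5640.00 = 57.89 mm

x_c = 29.06 mm, y_c = 57.89 mm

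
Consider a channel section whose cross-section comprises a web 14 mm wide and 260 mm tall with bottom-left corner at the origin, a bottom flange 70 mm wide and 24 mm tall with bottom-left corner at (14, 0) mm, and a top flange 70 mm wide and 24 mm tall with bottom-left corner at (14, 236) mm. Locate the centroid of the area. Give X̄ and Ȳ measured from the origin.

web: A = 14 × 260 = 3640.00, centroid at (7.00, 130.00).
bottom flange: A = 70 × 24 = 1680.00, centroid at (49.00, 12.00).
top flange: A = 70 × 24 = 1680.00, centroid at (49.00, 248.00).
ΣA = 7000.00 mm²
ΣAX̄ = (3640.00)(7.00) + (1680.00)(49.00) + (1680.00)(49.00) = 190120.00 mm³
ΣAȲ = (3640.00)(130.00) + (1680.00)(12.00) + (1680.00)(248.00) = 910000.00 mm³
X̄ = 190120.00 / 7000.00 = 27.16 mm
Ȳ = 910000.00 / 7000.00 = 130.00 mm

X̄ = 27.16 mm, Ȳ = 130.00 mm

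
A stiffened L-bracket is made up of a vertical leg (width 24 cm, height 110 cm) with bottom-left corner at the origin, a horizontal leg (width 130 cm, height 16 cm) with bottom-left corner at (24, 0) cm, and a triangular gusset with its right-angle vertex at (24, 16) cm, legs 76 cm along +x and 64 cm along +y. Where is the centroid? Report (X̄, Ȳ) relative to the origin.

vertical leg: A = 24 × 110 = 2640.00, centroid at (12.00, 55.00).
horizontal leg: A = 130 × 16 = 2080.00, centroid at (89.00, 8.00).
gusset: A = ½·76·64 = 2432.00, centroid at (49.33, 37.33).
ΣA = 7152.00 cm², ΣAX̄ = 336778.67 cm³, ΣAȲ = 252634.67 cm³.
X̄ = 336778.67/7152.00 = 47.09 cm; Ȳ = 252634.67/7152.00 = 35.32 cm.

X̄ = 47.09 cm, Ȳ = 35.32 cm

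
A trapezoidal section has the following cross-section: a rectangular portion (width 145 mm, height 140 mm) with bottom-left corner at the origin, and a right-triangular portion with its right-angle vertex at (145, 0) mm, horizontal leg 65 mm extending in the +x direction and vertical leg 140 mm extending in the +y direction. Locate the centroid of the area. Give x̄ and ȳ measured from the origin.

x̄ = 89.74 mm, ȳ = 65.73 mm

rectangular portion: A = 145 × 140 = 20300.00, centroid at (72.50, 70.00).
triangular portion: A = ½·65·140 = 4550.00, centroid at (166.67, 46.67).
ΣA = 24850.00 mm², ΣAx̄ = 2230083.33 mm³, ΣAȳ = 1633333.33 mm³.
x̄ = 2230083.33/24850.00 = 89.74 mm; ȳ = 1633333.33/24850.00 = 65.73 mm.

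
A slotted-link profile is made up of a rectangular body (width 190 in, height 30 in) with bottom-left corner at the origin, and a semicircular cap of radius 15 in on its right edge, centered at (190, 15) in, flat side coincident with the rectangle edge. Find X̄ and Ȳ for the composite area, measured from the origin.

rectangular body: A = 190 × 30 = 5700.00, centroid at (95.00, 15.00).
semicircular end: A = ½π·15² = 353.43, centroid at (196.37, 15.00).
ΣA = 6053.43 in², ΣAX̄ = 610901.54 in³, ΣAȲ = 90801.44 in³.
X̄ = 610901.54/6053.43 = 100.92 in; Ȳ = 90801.44/6053.43 = 15.00 in.

X̄ = 100.92 in, Ȳ = 15.00 in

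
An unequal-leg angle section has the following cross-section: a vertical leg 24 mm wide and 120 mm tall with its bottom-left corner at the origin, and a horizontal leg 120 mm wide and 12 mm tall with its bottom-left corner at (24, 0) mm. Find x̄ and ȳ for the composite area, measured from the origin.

Part | A | x̄ᵢ | ȳᵢ | A·x̄ᵢ | A·ȳᵢ
vertical leg | 2880.00 | 12.00 | 60.00 | 34560.00 | 172800.00
horizontal leg | 1440.00 | 84.00 | 6.00 | 120960.00 | 8640.00
Σ | 4320.00 |  |  | 155520.00 | 181440.00
x̄ = 155520.00 / 4320.00 = 36.00 mm
ȳ = 181440.00 / 4320.00 = 42.00 mm

x̄ = 36.00 mm, ȳ = 42.00 mm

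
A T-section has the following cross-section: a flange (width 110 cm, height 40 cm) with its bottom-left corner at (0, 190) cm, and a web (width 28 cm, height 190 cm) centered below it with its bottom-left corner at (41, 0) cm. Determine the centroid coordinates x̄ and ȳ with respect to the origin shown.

x̄ = 55.00 cm, ȳ = 147.06 cm

web: A = 28 × 190 = 5320.00, centroid at (55.00, 95.00).
flange: A = 110 × 40 = 4400.00, centroid at (55.00, 210.00).
ΣA = 9720.00 cm², ΣAx̄ = 534600.00 cm³, ΣAȳ = 1429400.00 cm³.
x̄ = 534600.00/9720.00 = 55.00 cm; ȳ = 1429400.00/9720.00 = 147.06 cm.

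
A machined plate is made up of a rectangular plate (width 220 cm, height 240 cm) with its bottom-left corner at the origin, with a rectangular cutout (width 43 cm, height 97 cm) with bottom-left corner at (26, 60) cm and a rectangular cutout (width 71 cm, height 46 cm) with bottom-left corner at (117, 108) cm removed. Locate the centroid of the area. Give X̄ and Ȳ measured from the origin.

plate: A = 220 × 240 = 52800.00, centroid at (110.00, 120.00).
hole 1: A = −(43 × 97) = -4171.00, centroid at (47.50, 108.50).
hole 2: A = −(71 × 46) = -3266.00, centroid at (152.50, 131.00).
ΣA = 45363.00 cm²
ΣAX̄ = (52800.00)(110.00) + (-4171.00)(47.50) + (-3266.00)(152.50) = 5111812.50 cm³
ΣAȲ = (52800.00)(120.00) + (-4171.00)(108.50) + (-3266.00)(131.00) = 5455600.50 cm³
X̄ = 5111812.50 / 45363.00 = 112.69 cm
Ȳ = 5455600.50 / 45363.00 = 120.27 cm

X̄ = 112.69 cm, Ȳ = 120.27 cm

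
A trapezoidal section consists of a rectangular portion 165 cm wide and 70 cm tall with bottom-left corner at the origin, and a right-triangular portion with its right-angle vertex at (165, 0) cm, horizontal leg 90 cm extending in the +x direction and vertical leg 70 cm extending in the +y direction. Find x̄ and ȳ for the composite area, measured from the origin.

x̄ = 106.61 cm, ȳ = 32.50 cm

rectangular portion: A = 165 × 70 = 11550.00, centroid at (82.50, 35.00).
triangular portion: A = ½·90·70 = 3150.00, centroid at (195.00, 23.33).
ΣA = 14700.00 cm², ΣAx̄ = 1567125.00 cm³, ΣAȳ = 477750.00 cm³.
x̄ = 1567125.00/14700.00 = 106.61 cm; ȳ = 477750.00/14700.00 = 32.50 cm.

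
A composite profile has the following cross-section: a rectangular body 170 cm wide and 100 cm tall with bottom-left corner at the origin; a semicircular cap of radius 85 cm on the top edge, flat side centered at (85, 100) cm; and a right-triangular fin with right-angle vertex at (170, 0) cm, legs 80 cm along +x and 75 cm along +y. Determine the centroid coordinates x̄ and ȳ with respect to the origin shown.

x̄ = 95.69 cm, ȳ = 78.77 cm

rectangular body: A = 170 × 100 = 17000.00, centroid at (85.00, 50.00).
semicircular top: A = ½π·85² = 11349.00, centroid at (85.00, 136.08).
triangular fin: A = ½·80·75 = 3000.00, centroid at (196.67, 25.00).
ΣA = 31349.00 cm²
ΣAx̄ = (17000.00)(85.00) + (11349.00)(85.00) + (3000.00)(196.67) = 2999665.29 cm³
ΣAȳ = (17000.00)(50.00) + (11349.00)(136.08) + (3000.00)(25.00) = 2469317.01 cm³
x̄ = 2999665.29 / 31349.00 = 95.69 cm
ȳ = 2469317.01 / 31349.00 = 78.77 cm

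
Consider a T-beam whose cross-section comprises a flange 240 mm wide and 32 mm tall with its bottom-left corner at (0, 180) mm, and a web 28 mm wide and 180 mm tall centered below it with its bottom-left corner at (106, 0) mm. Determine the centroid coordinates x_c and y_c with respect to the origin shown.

x_c = 120.00 mm, y_c = 154.00 mm

web: A = 28 × 180 = 5040.00, centroid at (120.00, 90.00).
flange: A = 240 × 32 = 7680.00, centroid at (120.00, 196.00).
ΣA = 12720.00 mm²
ΣAx_c = (5040.00)(120.00) + (7680.00)(120.00) = 1526400.00 mm³
ΣAy_c = (5040.00)(90.00) + (7680.00)(196.00) = 1958880.00 mm³
x_c = 1526400.00 / 12720.00 = 120.00 mm
y_c = 1958880.00 / 12720.00 = 154.00 mm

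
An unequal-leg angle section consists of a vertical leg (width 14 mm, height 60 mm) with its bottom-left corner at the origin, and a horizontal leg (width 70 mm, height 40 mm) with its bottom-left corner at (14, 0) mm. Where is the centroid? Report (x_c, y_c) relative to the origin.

vertical leg: A = 14 × 60 = 840.00, centroid at (7.00, 30.00).
horizontal leg: A = 70 × 40 = 2800.00, centroid at (49.00, 20.00).
ΣA = 3640.00 mm²
ΣAx_c = (840.00)(7.00) + (2800.00)(49.00) = 143080.00 mm³
ΣAy_c = (840.00)(30.00) + (2800.00)(20.00) = 81200.00 mm³
x_c = 143080.00 / 3640.00 = 39.31 mm
y_c = 81200.00 / 3640.00 = 22.31 mm

x_c = 39.31 mm, y_c = 22.31 mm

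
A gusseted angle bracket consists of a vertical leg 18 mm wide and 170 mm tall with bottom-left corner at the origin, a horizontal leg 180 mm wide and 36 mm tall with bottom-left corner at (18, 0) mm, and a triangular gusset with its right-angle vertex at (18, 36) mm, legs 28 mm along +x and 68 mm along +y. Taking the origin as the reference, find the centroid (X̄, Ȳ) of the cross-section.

vertical leg: A = 18 × 170 = 3060.00, centroid at (9.00, 85.00).
horizontal leg: A = 180 × 36 = 6480.00, centroid at (108.00, 18.00).
gusset: A = ½·28·68 = 952.00, centroid at (27.33, 58.67).
ΣA = 10492.00 mm²
ΣAX̄ = (3060.00)(9.00) + (6480.00)(108.00) + (952.00)(27.33) = 753401.33 mm³
ΣAȲ = (3060.00)(85.00) + (6480.00)(18.00) + (952.00)(58.67) = 432590.67 mm³
X̄ = 753401.33 / 10492.00 = 71.81 mm
Ȳ = 432590.67 / 10492.00 = 41.23 mm

X̄ = 71.81 mm, Ȳ = 41.23 mm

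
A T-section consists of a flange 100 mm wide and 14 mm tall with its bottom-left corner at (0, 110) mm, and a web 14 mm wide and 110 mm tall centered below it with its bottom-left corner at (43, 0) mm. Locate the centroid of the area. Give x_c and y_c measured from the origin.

x_c = 50.00 mm, y_c = 84.52 mm

web: A = 14 × 110 = 1540.00, centroid at (50.00, 55.00).
flange: A = 100 × 14 = 1400.00, centroid at (50.00, 117.00).
ΣA = 2940.00 mm², ΣAx_c = 147000.00 mm³, ΣAy_c = 248500.00 mm³.
x_c = 147000.00/2940.00 = 50.00 mm; y_c = 248500.00/2940.00 = 84.52 mm.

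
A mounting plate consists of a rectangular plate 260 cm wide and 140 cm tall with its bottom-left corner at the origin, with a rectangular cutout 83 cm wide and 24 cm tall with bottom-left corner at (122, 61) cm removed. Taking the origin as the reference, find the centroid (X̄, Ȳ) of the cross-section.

plate: A = 260 × 140 = 36400.00, centroid at (130.00, 70.00).
hole: A = −(83 × 24) = -1992.00, centroid at (163.50, 73.00).
ΣA = 34408.00 cm²
ΣAX̄ = (36400.00)(130.00) + (-1992.00)(163.50) = 4406308.00 cm³
ΣAȲ = (36400.00)(70.00) + (-1992.00)(73.00) = 2402584.00 cm³
X̄ = 4406308.00 / 34408.00 = 128.06 cm
Ȳ = 2402584.00 / 34408.00 = 69.83 cm

X̄ = 128.06 cm, Ȳ = 69.83 cm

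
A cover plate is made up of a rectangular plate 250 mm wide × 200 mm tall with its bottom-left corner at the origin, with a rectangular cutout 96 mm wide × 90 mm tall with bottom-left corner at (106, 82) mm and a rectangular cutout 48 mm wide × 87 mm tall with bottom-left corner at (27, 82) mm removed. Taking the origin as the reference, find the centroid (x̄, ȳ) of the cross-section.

plate: A = 250 × 200 = 50000.00, centroid at (125.00, 100.00).
hole 1: A = −(96 × 90) = -8640.00, centroid at (154.00, 127.00).
hole 2: A = −(48 × 87) = -4176.00, centroid at (51.00, 125.50).
ΣA = 37184.00 mm²
ΣAx̄ = (50000.00)(125.00) + (-8640.00)(154.00) + (-4176.00)(51.00) = 4706464.00 mm³
ΣAȳ = (50000.00)(100.00) + (-8640.00)(127.00) + (-4176.00)(125.50) = 3378632.00 mm³
x̄ = 4706464.00 / 37184.00 = 126.57 mm
ȳ = 3378632.00 / 37184.00 = 90.86 mm

x̄ = 126.57 mm, ȳ = 90.86 mm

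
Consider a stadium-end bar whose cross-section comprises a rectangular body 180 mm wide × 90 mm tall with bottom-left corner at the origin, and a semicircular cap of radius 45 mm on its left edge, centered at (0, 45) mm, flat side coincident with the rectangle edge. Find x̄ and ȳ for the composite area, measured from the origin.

x̄ = 72.09 mm, ȳ = 45.00 mm

rectangular body: A = 180 × 90 = 16200.00, centroid at (90.00, 45.00).
semicircular end: A = ½π·45² = 3180.86, centroid at (-19.10, 45.00).
ΣA = 19380.86 mm²
ΣAx̄ = (16200.00)(90.00) + (3180.86)(-19.10) = 1397250.00 mm³
ΣAȳ = (16200.00)(45.00) + (3180.86)(45.00) = 872138.82 mm³
x̄ = 1397250.00 / 19380.86 = 72.09 mm
ȳ = 872138.82 / 19380.86 = 45.00 mm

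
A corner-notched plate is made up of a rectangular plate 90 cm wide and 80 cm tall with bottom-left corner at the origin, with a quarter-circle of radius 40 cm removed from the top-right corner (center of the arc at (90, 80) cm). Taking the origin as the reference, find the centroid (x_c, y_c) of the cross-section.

plate: A = 90 × 80 = 7200.00, centroid at (45.00, 40.00).
removed quarter-circle: A = −¼π·40² = -1256.64, centroid at (73.02, 63.02).
ΣA = 5943.36 cm²
ΣAx_c = (7200.00)(45.00) + (-1256.64)(73.02) = 232236.00 cm³
ΣAy_c = (7200.00)(40.00) + (-1256.64)(63.02) = 208802.37 cm³
x_c = 232236.00 / 5943.36 = 39.07 cm
y_c = 208802.37 / 5943.36 = 35.13 cm

x_c = 39.07 cm, y_c = 35.13 cm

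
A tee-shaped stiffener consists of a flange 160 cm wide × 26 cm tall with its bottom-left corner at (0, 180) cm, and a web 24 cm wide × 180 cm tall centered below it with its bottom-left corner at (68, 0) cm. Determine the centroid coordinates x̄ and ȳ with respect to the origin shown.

x̄ = 80.00 cm, ȳ = 140.53 cm

web: A = 24 × 180 = 4320.00, centroid at (80.00, 90.00).
flange: A = 160 × 26 = 4160.00, centroid at (80.00, 193.00).
ΣA = 8480.00 cm²
ΣAx̄ = (4320.00)(80.00) + (4160.00)(80.00) = 678400.00 cm³
ΣAȳ = (4320.00)(90.00) + (4160.00)(193.00) = 1191680.00 cm³
x̄ = 678400.00 / 8480.00 = 80.00 cm
ȳ = 1191680.00 / 8480.00 = 140.53 cm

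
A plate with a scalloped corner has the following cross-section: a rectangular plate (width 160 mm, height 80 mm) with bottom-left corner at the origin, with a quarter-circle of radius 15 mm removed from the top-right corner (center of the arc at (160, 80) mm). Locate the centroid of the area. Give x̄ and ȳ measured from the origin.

x̄ = 78.97 mm, ȳ = 39.53 mm

plate: A = 160 × 80 = 12800.00, centroid at (80.00, 40.00).
removed quarter-circle: A = −¼π·15² = -176.71, centroid at (153.63, 73.63).
ΣA = 12623.29 mm²
ΣAx̄ = (12800.00)(80.00) + (-176.71)(153.63) = 996850.67 mm³
ΣAȳ = (12800.00)(40.00) + (-176.71)(73.63) = 498987.83 mm³
x̄ = 996850.67 / 12623.29 = 78.97 mm
ȳ = 498987.83 / 12623.29 = 39.53 mm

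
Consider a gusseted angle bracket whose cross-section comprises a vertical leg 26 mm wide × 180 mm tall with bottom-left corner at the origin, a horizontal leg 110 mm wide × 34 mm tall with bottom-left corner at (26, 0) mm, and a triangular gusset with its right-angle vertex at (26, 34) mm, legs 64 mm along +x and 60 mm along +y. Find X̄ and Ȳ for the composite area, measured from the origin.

Part | A | x̄ᵢ | ȳᵢ | A·x̄ᵢ | A·ȳᵢ
vertical leg | 4680.00 | 13.00 | 90.00 | 60840.00 | 421200.00
horizontal leg | 3740.00 | 81.00 | 17.00 | 302940.00 | 63580.00
gusset | 1920.00 | 47.33 | 54.00 | 90880.00 | 103680.00
Σ | 10340.00 |  |  | 454660.00 | 588460.00
X̄ = 454660.00 / 10340.00 = 43.97 mm
Ȳ = 588460.00 / 10340.00 = 56.91 mm

X̄ = 43.97 mm, Ȳ = 56.91 mm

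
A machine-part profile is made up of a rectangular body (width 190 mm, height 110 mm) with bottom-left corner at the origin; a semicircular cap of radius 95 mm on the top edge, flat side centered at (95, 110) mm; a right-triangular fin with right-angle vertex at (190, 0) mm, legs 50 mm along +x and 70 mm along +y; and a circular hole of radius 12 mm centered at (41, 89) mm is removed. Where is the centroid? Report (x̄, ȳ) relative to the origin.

rectangular body: A = 190 × 110 = 20900.00, centroid at (95.00, 55.00).
semicircular top: A = ½π·95² = 14176.44, centroid at (95.00, 150.32).
triangular fin: A = ½·50·70 = 1750.00, centroid at (206.67, 23.33).
hole: A = −π·12² = -452.39, centroid at (41.00, 89.00).
ΣA = 36374.05 mm², ΣAx̄ = 3675380.20 mm³, ΣAȳ = 3281062.07 mm³.
x̄ = 3675380.20/36374.05 = 101.04 mm; ȳ = 3281062.07/36374.05 = 90.20 mm.

x̄ = 101.04 mm, ȳ = 90.20 mm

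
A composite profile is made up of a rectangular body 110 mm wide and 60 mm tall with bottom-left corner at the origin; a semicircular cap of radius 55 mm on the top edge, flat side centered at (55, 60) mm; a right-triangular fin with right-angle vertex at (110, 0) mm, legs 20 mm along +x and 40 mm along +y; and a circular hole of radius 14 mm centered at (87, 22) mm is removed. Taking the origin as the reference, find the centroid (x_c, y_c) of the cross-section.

x_c = 55.45 mm, y_c = 52.60 mm

rectangular body: A = 110 × 60 = 6600.00, centroid at (55.00, 30.00).
semicircular top: A = ½π·55² = 4751.66, centroid at (55.00, 83.34).
triangular fin: A = ½·20·40 = 400.00, centroid at (116.67, 13.33).
hole: A = −π·14² = -615.75, centroid at (87.00, 22.00).
ΣA = 11135.91 mm²
ΣAx_c = (6600.00)(55.00) + (4751.66)(55.00) + (400.00)(116.67) + (-615.75)(87.00) = 617437.47 mm³
ΣAy_c = (6600.00)(30.00) + (4751.66)(83.34) + (400.00)(13.33) + (-615.75)(22.00) = 585802.99 mm³
x_c = 617437.47 / 11135.91 = 55.45 mm
y_c = 585802.99 / 11135.91 = 52.60 mm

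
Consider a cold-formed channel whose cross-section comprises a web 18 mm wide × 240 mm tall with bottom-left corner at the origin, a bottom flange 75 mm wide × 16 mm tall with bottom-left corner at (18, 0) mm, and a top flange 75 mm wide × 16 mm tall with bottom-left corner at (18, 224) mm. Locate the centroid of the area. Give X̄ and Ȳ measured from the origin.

web: A = 18 × 240 = 4320.00, centroid at (9.00, 120.00).
bottom flange: A = 75 × 16 = 1200.00, centroid at (55.50, 8.00).
top flange: A = 75 × 16 = 1200.00, centroid at (55.50, 232.00).
ΣA = 6720.00 mm², ΣAX̄ = 172080.00 mm³, ΣAȲ = 806400.00 mm³.
X̄ = 172080.00/6720.00 = 25.61 mm; Ȳ = 806400.00/6720.00 = 120.00 mm.

X̄ = 25.61 mm, Ȳ = 120.00 mm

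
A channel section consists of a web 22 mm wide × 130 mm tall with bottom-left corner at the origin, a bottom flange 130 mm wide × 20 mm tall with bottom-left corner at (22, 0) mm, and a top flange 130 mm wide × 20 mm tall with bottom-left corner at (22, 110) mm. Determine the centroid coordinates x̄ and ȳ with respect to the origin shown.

Part | A | x̄ᵢ | ȳᵢ | A·x̄ᵢ | A·ȳᵢ
web | 2860.00 | 11.00 | 65.00 | 31460.00 | 185900.00
bottom flange | 2600.00 | 87.00 | 10.00 | 226200.00 | 26000.00
top flange | 2600.00 | 87.00 | 120.00 | 226200.00 | 312000.00
Σ | 8060.00 |  |  | 483860.00 | 523900.00
x̄ = 483860.00 / 8060.00 = 60.03 mm
ȳ = 523900.00 / 8060.00 = 65.00 mm

x̄ = 60.03 mm, ȳ = 65.00 mm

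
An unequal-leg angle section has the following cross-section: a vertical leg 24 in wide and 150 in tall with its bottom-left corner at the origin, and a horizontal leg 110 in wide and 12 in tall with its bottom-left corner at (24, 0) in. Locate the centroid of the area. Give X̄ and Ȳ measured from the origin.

X̄ = 29.98 in, Ȳ = 56.49 in

vertical leg: A = 24 × 150 = 3600.00, centroid at (12.00, 75.00).
horizontal leg: A = 110 × 12 = 1320.00, centroid at (79.00, 6.00).
ΣA = 4920.00 in², ΣAX̄ = 147480.00 in³, ΣAȲ = 277920.00 in³.
X̄ = 147480.00/4920.00 = 29.98 in; Ȳ = 277920.00/4920.00 = 56.49 in.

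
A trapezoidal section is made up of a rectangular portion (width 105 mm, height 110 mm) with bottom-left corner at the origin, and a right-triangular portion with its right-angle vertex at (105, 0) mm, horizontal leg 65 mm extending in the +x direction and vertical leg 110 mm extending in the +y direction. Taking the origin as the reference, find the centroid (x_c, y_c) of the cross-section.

rectangular portion: A = 105 × 110 = 11550.00, centroid at (52.50, 55.00).
triangular portion: A = ½·65·110 = 3575.00, centroid at (126.67, 36.67).
ΣA = 15125.00 mm², ΣAx_c = 1059208.33 mm³, ΣAy_c = 766333.33 mm³.
x_c = 1059208.33/15125.00 = 70.03 mm; y_c = 766333.33/15125.00 = 50.67 mm.

x_c = 70.03 mm, y_c = 50.67 mm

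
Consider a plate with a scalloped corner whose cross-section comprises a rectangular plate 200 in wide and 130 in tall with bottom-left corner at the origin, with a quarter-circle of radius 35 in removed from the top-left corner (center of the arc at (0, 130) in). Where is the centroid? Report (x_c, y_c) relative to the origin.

Part | A | x̄ᵢ | ȳᵢ | A·x̄ᵢ | A·ȳᵢ
plate | 26000.00 | 100.00 | 65.00 | 2600000.00 | 1690000.00
removed quarter-circle | -962.11 | 14.85 | 115.15 | -14291.67 | -110782.99
Σ | 25037.89 |  |  | 2585708.33 | 1579217.01
x_c = 2585708.33 / 25037.89 = 103.27 in
y_c = 1579217.01 / 25037.89 = 63.07 in

x_c = 103.27 in, y_c = 63.07 in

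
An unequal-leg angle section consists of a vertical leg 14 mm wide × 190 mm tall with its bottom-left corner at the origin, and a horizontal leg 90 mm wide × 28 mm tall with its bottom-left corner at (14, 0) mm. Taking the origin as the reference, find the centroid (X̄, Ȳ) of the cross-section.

X̄ = 32.30 mm, Ȳ = 55.59 mm

vertical leg: A = 14 × 190 = 2660.00, centroid at (7.00, 95.00).
horizontal leg: A = 90 × 28 = 2520.00, centroid at (59.00, 14.00).
ΣA = 5180.00 mm², ΣAX̄ = 167300.00 mm³, ΣAȲ = 287980.00 mm³.
X̄ = 167300.00/5180.00 = 32.30 mm; Ȳ = 287980.00/5180.00 = 55.59 mm.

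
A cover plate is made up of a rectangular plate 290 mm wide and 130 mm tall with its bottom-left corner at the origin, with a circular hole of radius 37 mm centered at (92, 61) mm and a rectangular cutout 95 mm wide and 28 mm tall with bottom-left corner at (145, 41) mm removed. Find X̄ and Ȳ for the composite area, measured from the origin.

Part | A | x̄ᵢ | ȳᵢ | A·x̄ᵢ | A·ȳᵢ
plate | 37700.00 | 145.00 | 65.00 | 5466500.00 | 2450500.00
hole 1 | -4300.84 | 92.00 | 61.00 | -395677.31 | -262351.26
hole 2 | -2660.00 | 192.50 | 55.00 | -512050.00 | -146300.00
Σ | 30739.16 |  |  | 4558772.69 | 2041848.74
X̄ = 4558772.69 / 30739.16 = 148.31 mm
Ȳ = 2041848.74 / 30739.16 = 66.43 mm

X̄ = 148.31 mm, Ȳ = 66.43 mm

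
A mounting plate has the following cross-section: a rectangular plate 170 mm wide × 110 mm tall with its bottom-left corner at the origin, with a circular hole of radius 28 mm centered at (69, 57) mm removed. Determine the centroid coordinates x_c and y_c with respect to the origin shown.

x_c = 87.43 mm, y_c = 54.70 mm

plate: A = 170 × 110 = 18700.00, centroid at (85.00, 55.00).
hole: A = −π·28² = -2463.01, centroid at (69.00, 57.00).
ΣA = 16236.99 mm²
ΣAx_c = (18700.00)(85.00) + (-2463.01)(69.00) = 1419552.40 mm³
ΣAy_c = (18700.00)(55.00) + (-2463.01)(57.00) = 888108.51 mm³
x_c = 1419552.40 / 16236.99 = 87.43 mm
y_c = 888108.51 / 16236.99 = 54.70 mm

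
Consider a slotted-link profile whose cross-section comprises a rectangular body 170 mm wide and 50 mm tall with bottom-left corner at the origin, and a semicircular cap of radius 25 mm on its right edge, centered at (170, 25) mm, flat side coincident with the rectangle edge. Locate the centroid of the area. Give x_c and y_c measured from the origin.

x_c = 94.90 mm, y_c = 25.00 mm

rectangular body: A = 170 × 50 = 8500.00, centroid at (85.00, 25.00).
semicircular end: A = ½π·25² = 981.75, centroid at (180.61, 25.00).
ΣA = 9481.75 mm²
ΣAx_c = (8500.00)(85.00) + (981.75)(180.61) = 899813.78 mm³
ΣAy_c = (8500.00)(25.00) + (981.75)(25.00) = 237043.69 mm³
x_c = 899813.78 / 9481.75 = 94.90 mm
y_c = 237043.69 / 9481.75 = 25.00 mm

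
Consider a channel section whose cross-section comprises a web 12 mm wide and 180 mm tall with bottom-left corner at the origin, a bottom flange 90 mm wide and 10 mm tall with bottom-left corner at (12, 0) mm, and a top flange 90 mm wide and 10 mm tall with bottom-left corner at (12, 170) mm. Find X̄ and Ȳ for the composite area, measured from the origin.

X̄ = 29.18 mm, Ȳ = 90.00 mm

Part | A | x̄ᵢ | ȳᵢ | A·x̄ᵢ | A·ȳᵢ
web | 2160.00 | 6.00 | 90.00 | 12960.00 | 194400.00
bottom flange | 900.00 | 57.00 | 5.00 | 51300.00 | 4500.00
top flange | 900.00 | 57.00 | 175.00 | 51300.00 | 157500.00
Σ | 3960.00 |  |  | 115560.00 | 356400.00
X̄ = 115560.00 / 3960.00 = 29.18 mm
Ȳ = 356400.00 / 3960.00 = 90.00 mm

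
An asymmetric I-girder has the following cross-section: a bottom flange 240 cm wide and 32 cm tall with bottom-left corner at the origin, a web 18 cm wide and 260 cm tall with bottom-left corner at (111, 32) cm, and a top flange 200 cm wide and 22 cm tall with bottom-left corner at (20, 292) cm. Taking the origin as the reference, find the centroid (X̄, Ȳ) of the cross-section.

X̄ = 120.00 cm, Ȳ = 132.11 cm

bottom flange: A = 240 × 32 = 7680.00, centroid at (120.00, 16.00).
web: A = 18 × 260 = 4680.00, centroid at (120.00, 162.00).
top flange: A = 200 × 22 = 4400.00, centroid at (120.00, 303.00).
ΣA = 16760.00 cm²
ΣAX̄ = (7680.00)(120.00) + (4680.00)(120.00) + (4400.00)(120.00) = 2011200.00 cm³
ΣAȲ = (7680.00)(16.00) + (4680.00)(162.00) + (4400.00)(303.00) = 2214240.00 cm³
X̄ = 2011200.00 / 16760.00 = 120.00 cm
Ȳ = 2214240.00 / 16760.00 = 132.11 cm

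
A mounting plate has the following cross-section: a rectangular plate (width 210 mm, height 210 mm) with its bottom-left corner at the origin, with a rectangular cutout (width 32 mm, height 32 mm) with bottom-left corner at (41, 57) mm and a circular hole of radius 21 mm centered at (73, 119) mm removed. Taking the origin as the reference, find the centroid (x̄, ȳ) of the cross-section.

plate: A = 210 × 210 = 44100.00, centroid at (105.00, 105.00).
hole 1: A = −(32 × 32) = -1024.00, centroid at (57.00, 73.00).
hole 2: A = −π·21² = -1385.44, centroid at (73.00, 119.00).
ΣA = 41690.56 mm², ΣAx̄ = 4470994.71 mm³, ΣAȳ = 4390880.36 mm³.
x̄ = 4470994.71/41690.56 = 107.24 mm; ȳ = 4390880.36/41690.56 = 105.32 mm.

x̄ = 107.24 mm, ȳ = 105.32 mm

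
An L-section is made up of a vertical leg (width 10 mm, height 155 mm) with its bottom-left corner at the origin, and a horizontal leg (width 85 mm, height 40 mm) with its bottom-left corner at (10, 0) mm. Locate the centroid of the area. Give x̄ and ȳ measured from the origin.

x̄ = 37.63 mm, ȳ = 38.01 mm

vertical leg: A = 10 × 155 = 1550.00, centroid at (5.00, 77.50).
horizontal leg: A = 85 × 40 = 3400.00, centroid at (52.50, 20.00).
ΣA = 4950.00 mm², ΣAx̄ = 186250.00 mm³, ΣAȳ = 188125.00 mm³.
x̄ = 186250.00/4950.00 = 37.63 mm; ȳ = 188125.00/4950.00 = 38.01 mm.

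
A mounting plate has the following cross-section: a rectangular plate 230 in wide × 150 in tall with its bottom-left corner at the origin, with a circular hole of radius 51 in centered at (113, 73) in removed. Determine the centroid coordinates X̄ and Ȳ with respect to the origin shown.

X̄ = 115.62 in, Ȳ = 75.62 in

plate: A = 230 × 150 = 34500.00, centroid at (115.00, 75.00).
hole: A = −π·51² = -8171.28, centroid at (113.00, 73.00).
ΣA = 26328.72 in², ΣAX̄ = 3044145.08 in³, ΣAȲ = 1990996.38 in³.
X̄ = 3044145.08/26328.72 = 115.62 in; Ȳ = 1990996.38/26328.72 = 75.62 in.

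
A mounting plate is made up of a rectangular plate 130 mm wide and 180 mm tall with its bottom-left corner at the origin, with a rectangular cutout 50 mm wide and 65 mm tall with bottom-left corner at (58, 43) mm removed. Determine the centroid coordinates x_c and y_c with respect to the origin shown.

x_c = 62.10 mm, y_c = 92.34 mm

Part | A | x̄ᵢ | ȳᵢ | A·x̄ᵢ | A·ȳᵢ
plate | 23400.00 | 65.00 | 90.00 | 1521000.00 | 2106000.00
hole | -3250.00 | 83.00 | 75.50 | -269750.00 | -245375.00
Σ | 20150.00 |  |  | 1251250.00 | 1860625.00
x_c = 1251250.00 / 20150.00 = 62.10 mm
y_c = 1860625.00 / 20150.00 = 92.34 mm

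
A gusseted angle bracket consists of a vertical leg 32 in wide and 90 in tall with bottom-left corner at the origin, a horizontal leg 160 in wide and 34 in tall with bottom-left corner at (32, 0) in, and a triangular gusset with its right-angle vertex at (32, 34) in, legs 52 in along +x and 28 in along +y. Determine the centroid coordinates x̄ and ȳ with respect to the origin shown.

Part | A | x̄ᵢ | ȳᵢ | A·x̄ᵢ | A·ȳᵢ
vertical leg | 2880.00 | 16.00 | 45.00 | 46080.00 | 129600.00
horizontal leg | 5440.00 | 112.00 | 17.00 | 609280.00 | 92480.00
gusset | 728.00 | 49.33 | 43.33 | 35914.67 | 31546.67
Σ | 9048.00 |  |  | 691274.67 | 253626.67
x̄ = 691274.67 / 9048.00 = 76.40 in
ȳ = 253626.67 / 9048.00 = 28.03 in

x̄ = 76.40 in, ȳ = 28.03 in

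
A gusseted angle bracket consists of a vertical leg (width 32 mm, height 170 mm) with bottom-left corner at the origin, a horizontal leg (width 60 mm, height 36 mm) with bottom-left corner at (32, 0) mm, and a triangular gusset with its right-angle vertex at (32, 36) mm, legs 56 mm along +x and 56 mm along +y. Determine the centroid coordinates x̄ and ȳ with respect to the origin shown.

vertical leg: A = 32 × 170 = 5440.00, centroid at (16.00, 85.00).
horizontal leg: A = 60 × 36 = 2160.00, centroid at (62.00, 18.00).
gusset: A = ½·56·56 = 1568.00, centroid at (50.67, 54.67).
ΣA = 9168.00 mm²
ΣAx̄ = (5440.00)(16.00) + (2160.00)(62.00) + (1568.00)(50.67) = 300405.33 mm³
ΣAȳ = (5440.00)(85.00) + (2160.00)(18.00) + (1568.00)(54.67) = 586997.33 mm³
x̄ = 300405.33 / 9168.00 = 32.77 mm
ȳ = 586997.33 / 9168.00 = 64.03 mm

x̄ = 32.77 mm, ȳ = 64.03 mm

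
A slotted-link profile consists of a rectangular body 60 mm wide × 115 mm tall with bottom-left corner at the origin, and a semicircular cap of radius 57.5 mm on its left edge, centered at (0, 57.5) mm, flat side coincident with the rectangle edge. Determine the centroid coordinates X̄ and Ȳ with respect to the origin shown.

rectangular body: A = 60 × 115 = 6900.00, centroid at (30.00, 57.50).
semicircular end: A = ½π·57.5² = 5193.45, centroid at (-24.40, 57.50).
ΣA = 12093.45 mm²
ΣAX̄ = (6900.00)(30.00) + (5193.45)(-24.40) = 80260.42 mm³
ΣAȲ = (6900.00)(57.50) + (5193.45)(57.50) = 695373.11 mm³
X̄ = 80260.42 / 12093.45 = 6.64 mm
Ȳ = 695373.11 / 12093.45 = 57.50 mm

X̄ = 6.64 mm, Ȳ = 57.50 mm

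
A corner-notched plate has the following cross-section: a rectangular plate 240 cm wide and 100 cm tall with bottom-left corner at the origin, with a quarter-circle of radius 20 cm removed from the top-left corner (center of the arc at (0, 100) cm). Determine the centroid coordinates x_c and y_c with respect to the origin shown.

x_c = 121.48 cm, y_c = 49.45 cm

plate: A = 240 × 100 = 24000.00, centroid at (120.00, 50.00).
removed quarter-circle: A = −¼π·20² = -314.16, centroid at (8.49, 91.51).
ΣA = 23685.84 cm², ΣAx_c = 2877333.33 cm³, ΣAy_c = 1171250.74 cm³.
x_c = 2877333.33/23685.84 = 121.48 cm; y_c = 1171250.74/23685.84 = 49.45 cm.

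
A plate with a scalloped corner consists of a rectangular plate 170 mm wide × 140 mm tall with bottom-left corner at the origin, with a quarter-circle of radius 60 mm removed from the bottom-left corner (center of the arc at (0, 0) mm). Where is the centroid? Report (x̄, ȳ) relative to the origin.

x̄ = 93.03 mm, ȳ = 76.00 mm

Part | A | x̄ᵢ | ȳᵢ | A·x̄ᵢ | A·ȳᵢ
plate | 23800.00 | 85.00 | 70.00 | 2023000.00 | 1666000.00
removed quarter-circle | -2827.43 | 25.46 | 25.46 | -72000.00 | -72000.00
Σ | 20972.57 |  |  | 1951000.00 | 1594000.00
x̄ = 1951000.00 / 20972.57 = 93.03 mm
ȳ = 1594000.00 / 20972.57 = 76.00 mm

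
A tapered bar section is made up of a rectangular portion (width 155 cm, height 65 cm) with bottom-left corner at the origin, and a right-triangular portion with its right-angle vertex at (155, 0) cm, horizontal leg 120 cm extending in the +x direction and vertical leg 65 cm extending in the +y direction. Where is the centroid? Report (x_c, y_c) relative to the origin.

x_c = 110.29 cm, y_c = 29.48 cm

Part | A | x̄ᵢ | ȳᵢ | A·x̄ᵢ | A·ȳᵢ
rectangular portion | 10075.00 | 77.50 | 32.50 | 780812.50 | 327437.50
triangular portion | 3900.00 | 195.00 | 21.67 | 760500.00 | 84500.00
Σ | 13975.00 |  |  | 1541312.50 | 411937.50
x_c = 1541312.50 / 13975.00 = 110.29 cm
y_c = 411937.50 / 13975.00 = 29.48 cm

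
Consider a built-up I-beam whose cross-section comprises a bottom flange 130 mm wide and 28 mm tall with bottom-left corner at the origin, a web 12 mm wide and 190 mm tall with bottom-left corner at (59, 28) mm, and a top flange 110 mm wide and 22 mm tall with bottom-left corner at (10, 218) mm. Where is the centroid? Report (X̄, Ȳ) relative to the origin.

bottom flange: A = 130 × 28 = 3640.00, centroid at (65.00, 14.00).
web: A = 12 × 190 = 2280.00, centroid at (65.00, 123.00).
top flange: A = 110 × 22 = 2420.00, centroid at (65.00, 229.00).
ΣA = 8340.00 mm², ΣAX̄ = 542100.00 mm³, ΣAȲ = 885580.00 mm³.
X̄ = 542100.00/8340.00 = 65.00 mm; Ȳ = 885580.00/8340.00 = 106.18 mm.

X̄ = 65.00 mm, Ȳ = 106.18 mm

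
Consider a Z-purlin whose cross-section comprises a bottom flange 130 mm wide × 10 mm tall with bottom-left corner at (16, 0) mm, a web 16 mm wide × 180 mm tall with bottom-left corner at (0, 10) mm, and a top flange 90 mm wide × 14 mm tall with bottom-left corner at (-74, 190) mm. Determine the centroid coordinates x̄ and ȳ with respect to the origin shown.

x̄ = 16.88 mm, ȳ = 99.76 mm

Part | A | x̄ᵢ | ȳᵢ | A·x̄ᵢ | A·ȳᵢ
bottom flange | 1300.00 | 81.00 | 5.00 | 105300.00 | 6500.00
web | 2880.00 | 8.00 | 100.00 | 23040.00 | 288000.00
top flange | 1260.00 | -29.00 | 197.00 | -36540.00 | 248220.00
Σ | 5440.00 |  |  | 91800.00 | 542720.00
x̄ = 91800.00 / 5440.00 = 16.88 mm
ȳ = 542720.00 / 5440.00 = 99.76 mm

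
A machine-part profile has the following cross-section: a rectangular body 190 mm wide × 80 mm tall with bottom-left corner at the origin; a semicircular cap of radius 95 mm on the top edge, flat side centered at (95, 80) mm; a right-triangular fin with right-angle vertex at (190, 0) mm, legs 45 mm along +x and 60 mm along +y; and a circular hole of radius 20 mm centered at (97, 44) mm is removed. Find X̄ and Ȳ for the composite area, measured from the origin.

X̄ = 99.95 mm, Ȳ = 77.55 mm

rectangular body: A = 190 × 80 = 15200.00, centroid at (95.00, 40.00).
semicircular top: A = ½π·95² = 14176.44, centroid at (95.00, 120.32).
triangular fin: A = ½·45·60 = 1350.00, centroid at (205.00, 20.00).
hole: A = −π·20² = -1256.64, centroid at (97.00, 44.00).
ΣA = 29469.80 mm²
ΣAX̄ = (15200.00)(95.00) + (14176.44)(95.00) + (1350.00)(205.00) + (-1256.64)(97.00) = 2945617.71 mm³
ΣAȲ = (15200.00)(40.00) + (14176.44)(120.32) + (1350.00)(20.00) + (-1256.64)(44.00) = 2285406.25 mm³
X̄ = 2945617.71 / 29469.80 = 99.95 mm
Ȳ = 2285406.25 / 29469.80 = 77.55 mm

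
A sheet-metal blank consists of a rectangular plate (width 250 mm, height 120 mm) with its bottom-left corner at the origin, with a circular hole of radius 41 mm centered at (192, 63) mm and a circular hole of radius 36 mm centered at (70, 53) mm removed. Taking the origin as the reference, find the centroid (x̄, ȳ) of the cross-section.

Part | A | x̄ᵢ | ȳᵢ | A·x̄ᵢ | A·ȳᵢ
plate | 30000.00 | 125.00 | 60.00 | 3750000.00 | 1800000.00
hole 1 | -5281.02 | 192.00 | 63.00 | -1013955.31 | -332704.09
hole 2 | -4071.50 | 70.00 | 53.00 | -285005.29 | -215789.72
Σ | 20647.48 |  |  | 2451039.40 | 1251506.20
x̄ = 2451039.40 / 20647.48 = 118.71 mm
ȳ = 1251506.20 / 20647.48 = 60.61 mm

x̄ = 118.71 mm, ȳ = 60.61 mm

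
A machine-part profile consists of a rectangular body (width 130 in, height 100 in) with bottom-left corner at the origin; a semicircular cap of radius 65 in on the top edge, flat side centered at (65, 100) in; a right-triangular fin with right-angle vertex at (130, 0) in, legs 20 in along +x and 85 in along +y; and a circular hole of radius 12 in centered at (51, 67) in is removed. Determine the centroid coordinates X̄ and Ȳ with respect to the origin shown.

X̄ = 68.36 in, Ȳ = 74.40 in

rectangular body: A = 130 × 100 = 13000.00, centroid at (65.00, 50.00).
semicircular top: A = ½π·65² = 6636.61, centroid at (65.00, 127.59).
triangular fin: A = ½·20·85 = 850.00, centroid at (136.67, 28.33).
hole: A = −π·12² = -452.39, centroid at (51.00, 67.00).
ΣA = 20034.23 in², ΣAX̄ = 1369474.75 in³, ΣAȲ = 1490518.03 in³.
X̄ = 1369474.75/20034.23 = 68.36 in; Ȳ = 1490518.03/20034.23 = 74.40 in.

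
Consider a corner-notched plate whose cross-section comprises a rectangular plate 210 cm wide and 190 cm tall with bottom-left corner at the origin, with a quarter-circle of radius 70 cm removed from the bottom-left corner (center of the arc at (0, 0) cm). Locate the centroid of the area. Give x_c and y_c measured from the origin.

x_c = 113.04 cm, y_c = 101.97 cm

plate: A = 210 × 190 = 39900.00, centroid at (105.00, 95.00).
removed quarter-circle: A = −¼π·70² = -3848.45, centroid at (29.71, 29.71).
ΣA = 36051.55 cm², ΣAx_c = 4075166.67 cm³, ΣAy_c = 3676166.67 cm³.
x_c = 4075166.67/36051.55 = 113.04 cm; y_c = 3676166.67/36051.55 = 101.97 cm.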